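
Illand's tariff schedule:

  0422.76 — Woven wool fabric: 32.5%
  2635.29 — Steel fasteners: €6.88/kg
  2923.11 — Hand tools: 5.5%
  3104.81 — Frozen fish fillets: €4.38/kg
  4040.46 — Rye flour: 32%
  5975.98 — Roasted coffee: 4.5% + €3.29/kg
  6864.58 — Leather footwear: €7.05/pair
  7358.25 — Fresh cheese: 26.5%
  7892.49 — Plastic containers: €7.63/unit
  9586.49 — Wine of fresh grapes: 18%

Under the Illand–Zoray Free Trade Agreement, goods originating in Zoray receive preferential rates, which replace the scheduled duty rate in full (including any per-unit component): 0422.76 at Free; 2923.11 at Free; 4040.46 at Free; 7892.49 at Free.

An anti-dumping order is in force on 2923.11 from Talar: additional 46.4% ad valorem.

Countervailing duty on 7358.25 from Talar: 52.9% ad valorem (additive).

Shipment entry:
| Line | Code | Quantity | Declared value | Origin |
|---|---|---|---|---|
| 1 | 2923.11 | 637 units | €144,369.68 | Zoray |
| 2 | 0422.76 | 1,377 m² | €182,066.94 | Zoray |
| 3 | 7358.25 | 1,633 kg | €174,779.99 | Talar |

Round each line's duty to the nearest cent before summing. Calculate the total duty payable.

Line 1 (2923.11, Zoray, 637 units, €144,369.68):
Base rate for 2923.11 is 5.5%.
Origin Zoray qualifies under the Illand–Zoray agreement and 2923.11 is covered: preferential rate Free applies instead.
The additional-duty order on 2923.11 targets Talar, not Zoray; it does not apply.
Duty = €144,369.68 × 0% = €0.00.
Line 2 (0422.76, Zoray, 1,377 m², €182,066.94):
Base rate for 0422.76 is 32.5%.
Origin Zoray qualifies under the Illand–Zoray agreement and 0422.76 is covered: preferential rate Free applies instead.
Duty = €182,066.94 × 0% = €0.00.
Line 3 (7358.25, Talar, 1,633 kg, €174,779.99):
Base rate for 7358.25 is 26.5%.
Additional duty on 7358.25 from Talar: +52.9%. Applied ad valorem rate: 26.5% + 52.9% = 79.4%.
Duty = €174,779.99 × 79.4% = €138,775.31.
Total = €0.00 + €0.00 + €138,775.31 = €138,775.31.

€138,775.31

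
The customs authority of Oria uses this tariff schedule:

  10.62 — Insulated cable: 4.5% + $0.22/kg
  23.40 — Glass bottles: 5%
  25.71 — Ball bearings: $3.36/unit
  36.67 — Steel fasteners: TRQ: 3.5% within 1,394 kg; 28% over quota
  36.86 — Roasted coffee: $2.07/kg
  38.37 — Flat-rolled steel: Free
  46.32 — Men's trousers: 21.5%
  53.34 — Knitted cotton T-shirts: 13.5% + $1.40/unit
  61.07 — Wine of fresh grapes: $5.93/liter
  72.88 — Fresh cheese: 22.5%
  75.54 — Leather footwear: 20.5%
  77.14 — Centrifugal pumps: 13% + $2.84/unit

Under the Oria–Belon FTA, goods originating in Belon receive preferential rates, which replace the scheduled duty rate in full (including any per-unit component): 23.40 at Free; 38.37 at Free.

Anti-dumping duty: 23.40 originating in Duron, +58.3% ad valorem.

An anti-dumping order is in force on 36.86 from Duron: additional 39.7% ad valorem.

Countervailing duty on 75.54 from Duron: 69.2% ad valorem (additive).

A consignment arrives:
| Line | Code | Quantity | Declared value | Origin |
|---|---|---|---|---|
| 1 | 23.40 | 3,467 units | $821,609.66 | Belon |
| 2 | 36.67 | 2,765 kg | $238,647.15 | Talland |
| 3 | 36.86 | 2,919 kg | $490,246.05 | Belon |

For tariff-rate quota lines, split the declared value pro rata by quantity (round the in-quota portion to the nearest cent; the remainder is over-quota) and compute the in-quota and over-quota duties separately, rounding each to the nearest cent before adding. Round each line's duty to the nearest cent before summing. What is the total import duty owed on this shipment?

Line 1 (23.40, Belon, 3,467 units, $821,609.66):
Base rate for 23.40 is 5%.
Origin Belon qualifies under the Oria–Belon agreement and 23.40 is covered: preferential rate Free applies instead.
The additional-duty order on 23.40 targets Duron, not Belon; it does not apply.
Duty = $821,609.66 × 0% = $0.00.
Line 2 (36.67, Talland, 2,765 kg, $238,647.15):
Code 36.67 is under a tariff-rate quota (threshold 1,394 kg). In-quota: 1,394 kg at 3.5%; over-quota: 1,371 kg at 28%.
Pro-rata value split: in-quota = $238,647.15 × 1,394/2,765 = $120,316.14; over-quota = $238,647.15 − $120,316.14 = $118,331.01.
In-quota duty = $120,316.14 × 3.5% = $4,211.06. Over-quota duty = $118,331.01 × 28% = $33,132.68.
Line duty = $4,211.06 + $33,132.68 = $37,343.74.
Line 3 (36.86, Belon, 2,919 kg, $490,246.05):
Base rate for 36.86 is $2.07/kg.
Origin Belon is the FTA partner but 36.86 is not on the preference list; base rate stands.
The additional-duty order on 36.86 targets Duron, not Belon; it does not apply.
Duty = 2,919 × $2.07 = $6,042.33.
Total = $0.00 + $37,343.74 + $6,042.33 = $43,386.07.

$43,386.07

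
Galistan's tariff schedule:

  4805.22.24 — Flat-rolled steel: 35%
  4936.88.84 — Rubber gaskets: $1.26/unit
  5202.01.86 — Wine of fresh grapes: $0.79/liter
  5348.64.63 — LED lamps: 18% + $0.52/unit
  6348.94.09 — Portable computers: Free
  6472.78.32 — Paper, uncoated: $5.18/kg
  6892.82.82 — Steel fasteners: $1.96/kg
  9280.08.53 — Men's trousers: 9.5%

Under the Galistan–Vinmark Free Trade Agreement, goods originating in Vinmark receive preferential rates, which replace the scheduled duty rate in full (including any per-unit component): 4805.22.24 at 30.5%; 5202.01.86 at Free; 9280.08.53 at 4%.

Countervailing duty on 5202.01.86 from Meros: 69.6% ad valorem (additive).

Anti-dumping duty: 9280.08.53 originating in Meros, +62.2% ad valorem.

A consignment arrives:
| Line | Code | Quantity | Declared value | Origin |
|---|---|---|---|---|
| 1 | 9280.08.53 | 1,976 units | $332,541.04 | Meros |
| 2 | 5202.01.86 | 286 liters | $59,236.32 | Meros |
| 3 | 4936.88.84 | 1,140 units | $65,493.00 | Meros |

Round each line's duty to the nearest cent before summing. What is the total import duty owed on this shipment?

$281,322.75

Line 1 (9280.08.53, Meros, 1,976 units, $332,541.04):
Base rate for 9280.08.53 is 9.5%.
9280.08.53 has an FTA preferential rate, but origin Meros is not Vinmark; base rate stands.
Additional duty on 9280.08.53 from Meros: +62.2%. Applied ad valorem rate: 9.5% + 62.2% = 71.7%.
Duty = $332,541.04 × 71.7% = $238,431.93.
Line 2 (5202.01.86, Meros, 286 liters, $59,236.32):
Base rate for 5202.01.86 is $0.79/liter.
5202.01.86 has an FTA preferential rate, but origin Meros is not Vinmark; base rate stands.
Additional duty on 5202.01.86 from Meros: +69.6% ad valorem. Applied ad valorem rate = 69.6%.
Duty = $59,236.32 × 69.6% + 286 × $0.79 = $41,454.42.
Line 3 (4936.88.84, Meros, 1,140 units, $65,493.00):
Base rate for 4936.88.84 is $1.26/unit.
Duty = 1,140 × $1.26 = $1,436.40.
Total = $238,431.93 + $41,454.42 + $1,436.40 = $281,322.75.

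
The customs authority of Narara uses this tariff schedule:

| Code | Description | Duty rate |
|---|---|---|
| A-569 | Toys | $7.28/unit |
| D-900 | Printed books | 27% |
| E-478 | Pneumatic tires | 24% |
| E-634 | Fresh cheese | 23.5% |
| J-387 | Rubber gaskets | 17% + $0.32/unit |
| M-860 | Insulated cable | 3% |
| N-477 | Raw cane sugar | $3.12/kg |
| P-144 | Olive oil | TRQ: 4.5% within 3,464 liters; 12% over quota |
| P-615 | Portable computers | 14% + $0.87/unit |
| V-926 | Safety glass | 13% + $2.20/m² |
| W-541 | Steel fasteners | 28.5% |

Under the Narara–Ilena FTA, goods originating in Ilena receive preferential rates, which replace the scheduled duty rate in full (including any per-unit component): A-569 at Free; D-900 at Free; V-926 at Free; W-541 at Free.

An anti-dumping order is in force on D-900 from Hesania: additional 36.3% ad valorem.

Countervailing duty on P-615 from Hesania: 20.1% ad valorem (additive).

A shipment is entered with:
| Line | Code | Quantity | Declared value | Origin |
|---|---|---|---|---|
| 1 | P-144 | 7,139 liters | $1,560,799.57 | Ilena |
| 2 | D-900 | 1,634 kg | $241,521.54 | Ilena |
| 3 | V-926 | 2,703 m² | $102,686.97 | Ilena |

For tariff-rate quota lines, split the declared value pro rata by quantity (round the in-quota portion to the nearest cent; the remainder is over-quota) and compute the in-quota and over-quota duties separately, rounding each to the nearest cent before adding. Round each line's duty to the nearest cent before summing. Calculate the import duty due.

$130,495.87

Line 1 (P-144, Ilena, 7,139 liters, $1,560,799.57):
Code P-144 is under a tariff-rate quota (threshold 3,464 liters). In-quota: 3,464 liters at 4.5%; over-quota: 3,675 liters at 12%.
Pro-rata value split: in-quota = $1,560,799.57 × 3,464/7,139 = $757,334.32; over-quota = $1,560,799.57 − $757,334.32 = $803,465.25.
In-quota duty = $757,334.32 × 4.5% = $34,080.04. Over-quota duty = $803,465.25 × 12% = $96,415.83.
Line duty = $34,080.04 + $96,415.83 = $130,495.87.
Line 2 (D-900, Ilena, 1,634 kg, $241,521.54):
Base rate for D-900 is 27%.
Origin Ilena qualifies under the Narara–Ilena agreement and D-900 is covered: preferential rate Free applies instead.
The additional-duty order on D-900 targets Hesania, not Ilena; it does not apply.
Duty = $241,521.54 × 0% = $0.00.
Line 3 (V-926, Ilena, 2,703 m², $102,686.97):
Base rate for V-926 is 13% + $2.20/m².
Origin Ilena qualifies under the Narara–Ilena agreement and V-926 is covered: preferential rate Free applies instead.
Duty = $102,686.97 × 0% = $0.00.
Total = $130,495.87 + $0.00 + $0.00 = $130,495.87.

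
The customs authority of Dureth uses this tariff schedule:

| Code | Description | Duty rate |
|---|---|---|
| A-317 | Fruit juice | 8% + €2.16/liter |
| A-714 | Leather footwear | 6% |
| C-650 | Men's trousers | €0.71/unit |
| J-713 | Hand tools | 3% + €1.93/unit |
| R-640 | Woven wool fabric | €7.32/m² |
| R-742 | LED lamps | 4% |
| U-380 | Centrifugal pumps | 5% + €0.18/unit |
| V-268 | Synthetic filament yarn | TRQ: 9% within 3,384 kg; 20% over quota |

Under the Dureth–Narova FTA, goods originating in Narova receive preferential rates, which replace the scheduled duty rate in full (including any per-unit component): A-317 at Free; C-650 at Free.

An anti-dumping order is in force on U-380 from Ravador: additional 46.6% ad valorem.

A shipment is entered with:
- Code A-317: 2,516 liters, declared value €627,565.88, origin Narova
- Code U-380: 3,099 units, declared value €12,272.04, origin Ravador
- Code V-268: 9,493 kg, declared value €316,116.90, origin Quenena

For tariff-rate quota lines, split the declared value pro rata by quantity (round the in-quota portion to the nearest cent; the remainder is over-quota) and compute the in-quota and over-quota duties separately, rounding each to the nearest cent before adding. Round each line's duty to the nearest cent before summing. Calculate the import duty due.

€57,717.98

Line 1 (A-317, Narova, 2,516 liters, €627,565.88):
Base rate for A-317 is 8% + €2.16/liter.
Origin Narova qualifies under the Dureth–Narova agreement and A-317 is covered: preferential rate Free applies instead.
Duty = €627,565.88 × 0% = €0.00.
Line 2 (U-380, Ravador, 3,099 units, €12,272.04):
Base rate for U-380 is 5% + €0.18/unit.
Additional duty on U-380 from Ravador: +46.6%. Applied ad valorem rate: 5% + 46.6% = 51.6%.
Duty = €12,272.04 × 51.6% + 3,099 × €0.18 = €6,890.19.
Line 3 (V-268, Quenena, 9,493 kg, €316,116.90):
Code V-268 is under a tariff-rate quota (threshold 3,384 kg). In-quota: 3,384 kg at 9%; over-quota: 6,109 kg at 20%.
Pro-rata value split: in-quota = €316,116.90 × 3,384/9,493 = €112,687.20; over-quota = €316,116.90 − €112,687.20 = €203,429.70.
In-quota duty = €112,687.20 × 9% = €10,141.85. Over-quota duty = €203,429.70 × 20% = €40,685.94.
Line duty = €10,141.85 + €40,685.94 = €50,827.79.
Total = €0.00 + €6,890.19 + €50,827.79 = €57,717.98.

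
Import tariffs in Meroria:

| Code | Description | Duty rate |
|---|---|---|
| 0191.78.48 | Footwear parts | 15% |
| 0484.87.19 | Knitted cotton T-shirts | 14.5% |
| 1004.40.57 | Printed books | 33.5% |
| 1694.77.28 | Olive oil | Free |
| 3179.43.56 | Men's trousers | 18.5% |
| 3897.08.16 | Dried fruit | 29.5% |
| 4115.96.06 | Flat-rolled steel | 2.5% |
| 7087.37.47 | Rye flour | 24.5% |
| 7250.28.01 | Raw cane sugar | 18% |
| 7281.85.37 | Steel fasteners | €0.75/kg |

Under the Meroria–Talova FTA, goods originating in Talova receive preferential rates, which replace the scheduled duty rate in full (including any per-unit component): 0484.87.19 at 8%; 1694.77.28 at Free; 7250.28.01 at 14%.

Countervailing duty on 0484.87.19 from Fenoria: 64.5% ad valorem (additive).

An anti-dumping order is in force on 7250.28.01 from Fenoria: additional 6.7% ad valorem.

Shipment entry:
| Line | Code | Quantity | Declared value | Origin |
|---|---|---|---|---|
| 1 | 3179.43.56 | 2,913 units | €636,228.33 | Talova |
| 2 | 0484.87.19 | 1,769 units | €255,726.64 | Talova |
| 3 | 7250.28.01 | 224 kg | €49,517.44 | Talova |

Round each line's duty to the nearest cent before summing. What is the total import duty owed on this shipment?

Line 1 (3179.43.56, Talova, 2,913 units, €636,228.33):
Base rate for 3179.43.56 is 18.5%.
Origin Talova is the FTA partner but 3179.43.56 is not on the preference list; base rate stands.
Duty = €636,228.33 × 18.5% = €117,702.24.
Line 2 (0484.87.19, Talova, 1,769 units, €255,726.64):
Base rate for 0484.87.19 is 14.5%.
Origin Talova qualifies under the Meroria–Talova agreement and 0484.87.19 is covered: preferential rate 8% applies instead.
The additional-duty order on 0484.87.19 targets Fenoria, not Talova; it does not apply.
Duty = €255,726.64 × 8% = €20,458.13.
Line 3 (7250.28.01, Talova, 224 kg, €49,517.44):
Base rate for 7250.28.01 is 18%.
Origin Talova qualifies under the Meroria–Talova agreement and 7250.28.01 is covered: preferential rate 14% applies instead.
The additional-duty order on 7250.28.01 targets Fenoria, not Talova; it does not apply.
Duty = €49,517.44 × 14% = €6,932.44.
Total = €117,702.24 + €20,458.13 + €6,932.44 = €145,092.81.

€145,092.81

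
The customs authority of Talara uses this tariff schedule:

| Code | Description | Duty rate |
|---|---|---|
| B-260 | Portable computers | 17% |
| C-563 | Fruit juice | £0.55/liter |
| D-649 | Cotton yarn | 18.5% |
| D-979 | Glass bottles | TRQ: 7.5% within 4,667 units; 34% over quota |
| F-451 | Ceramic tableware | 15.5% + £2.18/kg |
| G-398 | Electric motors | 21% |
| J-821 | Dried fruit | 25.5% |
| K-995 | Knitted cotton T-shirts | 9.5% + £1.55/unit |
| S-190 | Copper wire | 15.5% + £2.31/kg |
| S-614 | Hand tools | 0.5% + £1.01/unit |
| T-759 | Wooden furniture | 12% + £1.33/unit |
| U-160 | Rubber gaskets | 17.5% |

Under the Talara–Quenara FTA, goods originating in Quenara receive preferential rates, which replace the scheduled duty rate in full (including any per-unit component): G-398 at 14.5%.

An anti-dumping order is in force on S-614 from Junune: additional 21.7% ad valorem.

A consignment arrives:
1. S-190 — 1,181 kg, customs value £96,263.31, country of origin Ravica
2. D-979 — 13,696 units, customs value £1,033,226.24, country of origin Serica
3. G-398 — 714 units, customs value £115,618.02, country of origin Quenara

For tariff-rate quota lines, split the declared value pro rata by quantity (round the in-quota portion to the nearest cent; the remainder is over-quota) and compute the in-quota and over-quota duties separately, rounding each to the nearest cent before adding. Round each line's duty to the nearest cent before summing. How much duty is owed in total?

£292,409.66

Line 1 (S-190, Ravica, 1,181 kg, £96,263.31):
Base rate for S-190 is 15.5% + £2.31/kg.
Duty = £96,263.31 × 15.5% + 1,181 × £2.31 = £17,648.92.
Line 2 (D-979, Serica, 13,696 units, £1,033,226.24):
Code D-979 is under a tariff-rate quota (threshold 4,667 units). In-quota: 4,667 units at 7.5%; over-quota: 9,029 units at 34%.
Pro-rata value split: in-quota = £1,033,226.24 × 4,667/13,696 = £352,078.48; over-quota = £1,033,226.24 − £352,078.48 = £681,147.76.
In-quota duty = £352,078.48 × 7.5% = £26,405.89. Over-quota duty = £681,147.76 × 34% = £231,590.24.
Line duty = £26,405.89 + £231,590.24 = £257,996.13.
Line 3 (G-398, Quenara, 714 units, £115,618.02):
Base rate for G-398 is 21%.
Origin Quenara qualifies under the Talara–Quenara agreement and G-398 is covered: preferential rate 14.5% applies instead.
Duty = £115,618.02 × 14.5% = £16,764.61.
Total = £17,648.92 + £257,996.13 + £16,764.61 = £292,409.66.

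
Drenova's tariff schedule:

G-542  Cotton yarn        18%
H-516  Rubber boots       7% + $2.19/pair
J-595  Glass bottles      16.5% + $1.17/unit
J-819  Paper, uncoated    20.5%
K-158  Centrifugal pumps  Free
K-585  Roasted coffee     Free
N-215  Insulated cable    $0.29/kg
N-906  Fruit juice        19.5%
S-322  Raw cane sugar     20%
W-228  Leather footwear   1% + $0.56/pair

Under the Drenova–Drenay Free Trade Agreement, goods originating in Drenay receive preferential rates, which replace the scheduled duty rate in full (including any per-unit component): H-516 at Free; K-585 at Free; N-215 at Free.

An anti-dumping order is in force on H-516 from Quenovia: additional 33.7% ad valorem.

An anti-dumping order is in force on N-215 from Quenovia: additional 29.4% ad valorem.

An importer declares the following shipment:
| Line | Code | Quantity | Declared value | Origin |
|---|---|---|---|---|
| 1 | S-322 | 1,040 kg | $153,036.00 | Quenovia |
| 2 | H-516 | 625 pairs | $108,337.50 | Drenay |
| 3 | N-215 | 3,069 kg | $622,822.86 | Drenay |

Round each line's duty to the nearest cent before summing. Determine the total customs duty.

Line 1 (S-322, Quenovia, 1,040 kg, $153,036.00):
Base rate for S-322 is 20%.
Duty = $153,036.00 × 20% = $30,607.20.
Line 2 (H-516, Drenay, 625 pairs, $108,337.50):
Base rate for H-516 is 7% + $2.19/pair.
Origin Drenay qualifies under the Drenova–Drenay agreement and H-516 is covered: preferential rate Free applies instead.
The additional-duty order on H-516 targets Quenovia, not Drenay; it does not apply.
Duty = $108,337.50 × 0% = $0.00.
Line 3 (N-215, Drenay, 3,069 kg, $622,822.86):
Base rate for N-215 is $0.29/kg.
Origin Drenay qualifies under the Drenova–Drenay agreement and N-215 is covered: preferential rate Free applies instead.
The additional-duty order on N-215 targets Quenovia, not Drenay; it does not apply.
Duty = $622,822.86 × 0% = $0.00.
Total = $30,607.20 + $0.00 + $0.00 = $30,607.20.

$30,607.20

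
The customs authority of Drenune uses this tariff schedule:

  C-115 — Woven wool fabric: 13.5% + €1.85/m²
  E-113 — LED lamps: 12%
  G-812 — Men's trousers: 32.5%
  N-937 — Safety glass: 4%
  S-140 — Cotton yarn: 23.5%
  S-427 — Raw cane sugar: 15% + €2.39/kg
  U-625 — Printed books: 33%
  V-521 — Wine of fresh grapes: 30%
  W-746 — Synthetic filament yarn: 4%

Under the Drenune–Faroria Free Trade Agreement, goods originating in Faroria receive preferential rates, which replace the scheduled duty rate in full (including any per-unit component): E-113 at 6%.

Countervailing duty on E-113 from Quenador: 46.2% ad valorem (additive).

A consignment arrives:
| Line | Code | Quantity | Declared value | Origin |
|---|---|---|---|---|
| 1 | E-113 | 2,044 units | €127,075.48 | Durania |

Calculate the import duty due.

€15,249.06

Line 1 (E-113, Durania, 2,044 units, €127,075.48):
Base rate for E-113 is 12%.
E-113 has an FTA preferential rate, but origin Durania is not Faroria; base rate stands.
The additional-duty order on E-113 targets Quenador, not Durania; it does not apply.
Duty = €127,075.48 × 12% = €15,249.06.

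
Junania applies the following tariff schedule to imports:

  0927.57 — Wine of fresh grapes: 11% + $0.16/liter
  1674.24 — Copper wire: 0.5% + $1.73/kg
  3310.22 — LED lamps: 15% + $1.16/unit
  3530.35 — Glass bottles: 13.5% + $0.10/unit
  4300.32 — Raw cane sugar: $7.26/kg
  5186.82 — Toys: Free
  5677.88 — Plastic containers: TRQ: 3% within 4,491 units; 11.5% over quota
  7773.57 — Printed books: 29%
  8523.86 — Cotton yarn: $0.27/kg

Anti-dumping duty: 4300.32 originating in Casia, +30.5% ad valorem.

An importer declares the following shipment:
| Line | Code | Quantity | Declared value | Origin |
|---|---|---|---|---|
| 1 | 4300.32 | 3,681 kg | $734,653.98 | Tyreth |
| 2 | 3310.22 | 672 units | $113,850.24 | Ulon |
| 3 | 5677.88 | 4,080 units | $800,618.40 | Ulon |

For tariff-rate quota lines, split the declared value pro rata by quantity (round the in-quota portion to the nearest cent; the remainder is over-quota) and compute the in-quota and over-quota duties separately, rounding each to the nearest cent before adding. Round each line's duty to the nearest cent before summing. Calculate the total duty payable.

$68,599.67

Line 1 (4300.32, Tyreth, 3,681 kg, $734,653.98):
Base rate for 4300.32 is $7.26/kg.
The additional-duty order on 4300.32 targets Casia, not Tyreth; it does not apply.
Duty = 3,681 × $7.26 = $26,724.06.
Line 2 (3310.22, Ulon, 672 units, $113,850.24):
Base rate for 3310.22 is 15% + $1.16/unit.
Duty = $113,850.24 × 15% + 672 × $1.16 = $17,857.06.
Line 3 (5677.88, Ulon, 4,080 units, $800,618.40):
Code 5677.88 is under a tariff-rate quota (threshold 4,491 units). Quantity 4,080 units is within the quota, so the in-quota rate 3% applies to the full value.
Duty = $800,618.40 × 3% = $24,018.55.
Total = $26,724.06 + $17,857.06 + $24,018.55 = $68,599.67.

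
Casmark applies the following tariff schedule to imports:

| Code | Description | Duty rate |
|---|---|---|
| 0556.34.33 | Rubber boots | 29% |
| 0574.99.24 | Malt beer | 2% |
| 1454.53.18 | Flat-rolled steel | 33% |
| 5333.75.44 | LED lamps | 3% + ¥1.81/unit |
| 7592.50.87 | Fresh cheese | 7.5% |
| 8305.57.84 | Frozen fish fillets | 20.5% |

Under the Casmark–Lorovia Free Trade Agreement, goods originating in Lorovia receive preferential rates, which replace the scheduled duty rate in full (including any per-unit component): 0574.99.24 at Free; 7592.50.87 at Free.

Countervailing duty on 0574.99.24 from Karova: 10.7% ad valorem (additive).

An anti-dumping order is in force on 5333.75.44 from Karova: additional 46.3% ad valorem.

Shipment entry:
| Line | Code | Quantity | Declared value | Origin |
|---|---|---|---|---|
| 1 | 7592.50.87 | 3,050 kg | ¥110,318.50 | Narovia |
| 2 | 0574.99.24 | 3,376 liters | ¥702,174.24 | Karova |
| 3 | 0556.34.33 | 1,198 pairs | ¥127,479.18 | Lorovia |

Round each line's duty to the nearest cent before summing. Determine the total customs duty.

Line 1 (7592.50.87, Narovia, 3,050 kg, ¥110,318.50):
Base rate for 7592.50.87 is 7.5%.
7592.50.87 has an FTA preferential rate, but origin Narovia is not Lorovia; base rate stands.
Duty = ¥110,318.50 × 7.5% = ¥8,273.89.
Line 2 (0574.99.24, Karova, 3,376 liters, ¥702,174.24):
Base rate for 0574.99.24 is 2%.
0574.99.24 has an FTA preferential rate, but origin Karova is not Lorovia; base rate stands.
Additional duty on 0574.99.24 from Karova: +10.7%. Applied ad valorem rate: 2% + 10.7% = 12.7%.
Duty = ¥702,174.24 × 12.7% = ¥89,176.13.
Line 3 (0556.34.33, Lorovia, 1,198 pairs, ¥127,479.18):
Base rate for 0556.34.33 is 29%.
Origin Lorovia is the FTA partner but 0556.34.33 is not on the preference list; base rate stands.
Duty = ¥127,479.18 × 29% = ¥36,968.96.
Total = ¥8,273.89 + ¥89,176.13 + ¥36,968.96 = ¥134,418.98.

¥134,418.98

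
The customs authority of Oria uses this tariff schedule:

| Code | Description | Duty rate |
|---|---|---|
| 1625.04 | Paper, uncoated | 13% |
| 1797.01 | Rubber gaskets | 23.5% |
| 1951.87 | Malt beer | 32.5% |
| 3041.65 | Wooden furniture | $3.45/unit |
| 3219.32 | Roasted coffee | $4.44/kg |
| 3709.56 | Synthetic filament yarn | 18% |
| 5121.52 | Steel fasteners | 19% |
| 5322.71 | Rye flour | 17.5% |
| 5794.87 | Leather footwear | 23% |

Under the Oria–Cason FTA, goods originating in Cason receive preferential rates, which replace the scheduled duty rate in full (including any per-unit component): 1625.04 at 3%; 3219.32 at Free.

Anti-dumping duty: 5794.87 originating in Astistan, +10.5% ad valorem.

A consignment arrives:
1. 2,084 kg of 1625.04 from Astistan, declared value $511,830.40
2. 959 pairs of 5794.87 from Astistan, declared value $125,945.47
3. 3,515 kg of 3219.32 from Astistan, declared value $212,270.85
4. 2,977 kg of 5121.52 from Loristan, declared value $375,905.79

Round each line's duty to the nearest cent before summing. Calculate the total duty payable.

$195,758.38

Line 1 (1625.04, Astistan, 2,084 kg, $511,830.40):
Base rate for 1625.04 is 13%.
1625.04 has an FTA preferential rate, but origin Astistan is not Cason; base rate stands.
Duty = $511,830.40 × 13% = $66,537.95.
Line 2 (5794.87, Astistan, 959 pairs, $125,945.47):
Base rate for 5794.87 is 23%.
Additional duty on 5794.87 from Astistan: +10.5%. Applied ad valorem rate: 23% + 10.5% = 33.5%.
Duty = $125,945.47 × 33.5% = $42,191.73.
Line 3 (3219.32, Astistan, 3,515 kg, $212,270.85):
Base rate for 3219.32 is $4.44/kg.
3219.32 has an FTA preferential rate, but origin Astistan is not Cason; base rate stands.
Duty = 3,515 × $4.44 = $15,606.60.
Line 4 (5121.52, Loristan, 2,977 kg, $375,905.79):
Base rate for 5121.52 is 19%.
Duty = $375,905.79 × 19% = $71,422.10.
Total = $66,537.95 + $42,191.73 + $15,606.60 + $71,422.10 = $195,758.38.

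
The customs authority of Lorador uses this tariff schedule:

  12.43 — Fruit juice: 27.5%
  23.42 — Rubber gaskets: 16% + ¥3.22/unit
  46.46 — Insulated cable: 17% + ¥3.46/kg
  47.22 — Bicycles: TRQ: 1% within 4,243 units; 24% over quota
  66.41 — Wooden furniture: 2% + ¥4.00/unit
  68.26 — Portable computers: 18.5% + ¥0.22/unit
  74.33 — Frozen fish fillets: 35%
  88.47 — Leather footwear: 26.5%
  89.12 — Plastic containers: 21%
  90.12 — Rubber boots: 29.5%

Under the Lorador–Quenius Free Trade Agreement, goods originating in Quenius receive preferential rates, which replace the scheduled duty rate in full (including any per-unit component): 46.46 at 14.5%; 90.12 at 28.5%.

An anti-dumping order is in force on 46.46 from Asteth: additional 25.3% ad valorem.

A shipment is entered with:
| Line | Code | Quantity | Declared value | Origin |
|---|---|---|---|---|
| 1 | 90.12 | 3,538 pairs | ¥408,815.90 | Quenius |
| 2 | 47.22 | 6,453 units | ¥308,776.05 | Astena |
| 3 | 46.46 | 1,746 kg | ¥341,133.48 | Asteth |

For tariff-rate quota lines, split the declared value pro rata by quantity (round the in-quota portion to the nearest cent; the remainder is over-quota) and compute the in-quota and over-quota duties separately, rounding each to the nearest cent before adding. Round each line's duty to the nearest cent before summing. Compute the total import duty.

Line 1 (90.12, Quenius, 3,538 pairs, ¥408,815.90):
Base rate for 90.12 is 29.5%.
Origin Quenius qualifies under the Lorador–Quenius agreement and 90.12 is covered: preferential rate 28.5% applies instead.
Duty = ¥408,815.90 × 28.5% = ¥116,512.53.
Line 2 (47.22, Astena, 6,453 units, ¥308,776.05):
Code 47.22 is under a tariff-rate quota (threshold 4,243 units). In-quota: 4,243 units at 1%; over-quota: 2,210 units at 24%.
Pro-rata value split: in-quota = ¥308,776.05 × 4,243/6,453 = ¥203,027.55; over-quota = ¥308,776.05 − ¥203,027.55 = ¥105,748.50.
In-quota duty = ¥203,027.55 × 1% = ¥2,030.28. Over-quota duty = ¥105,748.50 × 24% = ¥25,379.64.
Line duty = ¥2,030.28 + ¥25,379.64 = ¥27,409.92.
Line 3 (46.46, Asteth, 1,746 kg, ¥341,133.48):
Base rate for 46.46 is 17% + ¥3.46/kg.
46.46 has an FTA preferential rate, but origin Asteth is not Quenius; base rate stands.
Additional duty on 46.46 from Asteth: +25.3%. Applied ad valorem rate: 17% + 25.3% = 42.3%.
Duty = ¥341,133.48 × 42.3% + 1,746 × ¥3.46 = ¥150,340.62.
Total = ¥116,512.53 + ¥27,409.92 + ¥150,340.62 = ¥294,263.07.

¥294,263.07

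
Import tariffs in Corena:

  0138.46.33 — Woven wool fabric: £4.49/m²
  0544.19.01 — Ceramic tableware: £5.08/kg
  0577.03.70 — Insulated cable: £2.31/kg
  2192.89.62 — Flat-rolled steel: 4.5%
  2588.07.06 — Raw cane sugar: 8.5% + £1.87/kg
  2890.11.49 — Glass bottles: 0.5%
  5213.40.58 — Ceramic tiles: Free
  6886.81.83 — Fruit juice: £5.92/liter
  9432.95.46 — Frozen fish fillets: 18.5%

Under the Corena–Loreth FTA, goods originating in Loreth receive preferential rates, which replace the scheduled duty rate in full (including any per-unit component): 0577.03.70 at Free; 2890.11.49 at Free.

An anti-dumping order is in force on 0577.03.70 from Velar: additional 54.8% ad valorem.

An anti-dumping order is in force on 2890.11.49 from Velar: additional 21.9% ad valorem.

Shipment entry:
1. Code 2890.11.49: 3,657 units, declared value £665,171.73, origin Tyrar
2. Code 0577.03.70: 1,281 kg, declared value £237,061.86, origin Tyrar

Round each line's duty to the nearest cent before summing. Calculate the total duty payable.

Line 1 (2890.11.49, Tyrar, 3,657 units, £665,171.73):
Base rate for 2890.11.49 is 0.5%.
2890.11.49 has an FTA preferential rate, but origin Tyrar is not Loreth; base rate stands.
The additional-duty order on 2890.11.49 targets Velar, not Tyrar; it does not apply.
Duty = £665,171.73 × 0.5% = £3,325.86.
Line 2 (0577.03.70, Tyrar, 1,281 kg, £237,061.86):
Base rate for 0577.03.70 is £2.31/kg.
0577.03.70 has an FTA preferential rate, but origin Tyrar is not Loreth; base rate stands.
The additional-duty order on 0577.03.70 targets Velar, not Tyrar; it does not apply.
Duty = 1,281 × £2.31 = £2,959.11.
Total = £3,325.86 + £2,959.11 = £6,284.97.

£6,284.97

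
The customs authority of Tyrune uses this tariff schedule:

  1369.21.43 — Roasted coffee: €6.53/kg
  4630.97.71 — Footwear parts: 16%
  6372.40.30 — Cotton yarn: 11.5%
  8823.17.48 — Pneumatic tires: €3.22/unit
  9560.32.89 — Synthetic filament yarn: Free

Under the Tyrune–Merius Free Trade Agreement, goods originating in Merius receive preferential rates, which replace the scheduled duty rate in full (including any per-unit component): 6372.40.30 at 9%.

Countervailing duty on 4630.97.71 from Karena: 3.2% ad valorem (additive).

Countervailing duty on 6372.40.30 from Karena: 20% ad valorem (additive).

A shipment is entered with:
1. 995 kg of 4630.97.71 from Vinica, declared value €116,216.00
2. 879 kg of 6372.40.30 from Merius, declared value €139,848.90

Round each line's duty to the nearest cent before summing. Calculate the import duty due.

€31,180.96

Line 1 (4630.97.71, Vinica, 995 kg, €116,216.00):
Base rate for 4630.97.71 is 16%.
The additional-duty order on 4630.97.71 targets Karena, not Vinica; it does not apply.
Duty = €116,216.00 × 16% = €18,594.56.
Line 2 (6372.40.30, Merius, 879 kg, €139,848.90):
Base rate for 6372.40.30 is 11.5%.
Origin Merius qualifies under the Tyrune–Merius agreement and 6372.40.30 is covered: preferential rate 9% applies instead.
The additional-duty order on 6372.40.30 targets Karena, not Merius; it does not apply.
Duty = €139,848.90 × 9% = €12,586.40.
Total = €18,594.56 + €12,586.40 = €31,180.96.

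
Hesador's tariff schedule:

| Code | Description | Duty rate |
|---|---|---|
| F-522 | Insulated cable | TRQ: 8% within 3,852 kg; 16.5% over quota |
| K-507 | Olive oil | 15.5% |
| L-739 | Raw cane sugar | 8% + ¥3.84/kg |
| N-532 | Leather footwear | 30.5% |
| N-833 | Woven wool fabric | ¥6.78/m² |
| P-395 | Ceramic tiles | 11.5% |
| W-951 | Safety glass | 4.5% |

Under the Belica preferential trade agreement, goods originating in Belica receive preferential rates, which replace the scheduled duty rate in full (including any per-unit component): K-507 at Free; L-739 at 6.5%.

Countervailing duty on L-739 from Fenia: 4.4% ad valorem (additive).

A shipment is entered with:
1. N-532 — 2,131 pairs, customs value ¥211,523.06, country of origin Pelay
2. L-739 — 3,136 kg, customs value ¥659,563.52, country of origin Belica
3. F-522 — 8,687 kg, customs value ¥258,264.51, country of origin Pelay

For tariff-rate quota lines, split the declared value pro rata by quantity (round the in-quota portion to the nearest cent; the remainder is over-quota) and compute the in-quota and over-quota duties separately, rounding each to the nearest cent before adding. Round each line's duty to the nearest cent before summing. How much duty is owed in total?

¥140,265.61

Line 1 (N-532, Pelay, 2,131 pairs, ¥211,523.06):
Base rate for N-532 is 30.5%.
Duty = ¥211,523.06 × 30.5% = ¥64,514.53.
Line 2 (L-739, Belica, 3,136 kg, ¥659,563.52):
Base rate for L-739 is 8% + ¥3.84/kg.
Origin Belica qualifies under the Hesador–Belica agreement and L-739 is covered: preferential rate 6.5% applies instead.
The additional-duty order on L-739 targets Fenia, not Belica; it does not apply.
Duty = ¥659,563.52 × 6.5% = ¥42,871.63.
Line 3 (F-522, Pelay, 8,687 kg, ¥258,264.51):
Code F-522 is under a tariff-rate quota (threshold 3,852 kg). In-quota: 3,852 kg at 8%; over-quota: 4,835 kg at 16.5%.
Pro-rata value split: in-quota = ¥258,264.51 × 3,852/8,687 = ¥114,519.96; over-quota = ¥258,264.51 − ¥114,519.96 = ¥143,744.55.
In-quota duty = ¥114,519.96 × 8% = ¥9,161.60. Over-quota duty = ¥143,744.55 × 16.5% = ¥23,717.85.
Line duty = ¥9,161.60 + ¥23,717.85 = ¥32,879.45.
Total = ¥64,514.53 + ¥42,871.63 + ¥32,879.45 = ¥140,265.61.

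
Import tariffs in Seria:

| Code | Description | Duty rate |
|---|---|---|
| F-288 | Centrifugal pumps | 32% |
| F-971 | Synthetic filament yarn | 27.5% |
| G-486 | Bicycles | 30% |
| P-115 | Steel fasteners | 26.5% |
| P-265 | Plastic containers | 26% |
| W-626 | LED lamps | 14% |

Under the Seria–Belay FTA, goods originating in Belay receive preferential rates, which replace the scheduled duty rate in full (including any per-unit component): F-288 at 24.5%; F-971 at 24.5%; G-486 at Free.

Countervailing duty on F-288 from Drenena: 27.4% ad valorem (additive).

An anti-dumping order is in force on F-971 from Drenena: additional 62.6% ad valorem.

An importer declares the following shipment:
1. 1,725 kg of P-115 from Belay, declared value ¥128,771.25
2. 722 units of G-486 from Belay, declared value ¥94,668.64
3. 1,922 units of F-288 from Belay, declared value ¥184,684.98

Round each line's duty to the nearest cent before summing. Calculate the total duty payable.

¥79,372.20

Line 1 (P-115, Belay, 1,725 kg, ¥128,771.25):
Base rate for P-115 is 26.5%.
Origin Belay is the FTA partner but P-115 is not on the preference list; base rate stands.
Duty = ¥128,771.25 × 26.5% = ¥34,124.38.
Line 2 (G-486, Belay, 722 units, ¥94,668.64):
Base rate for G-486 is 30%.
Origin Belay qualifies under the Seria–Belay agreement and G-486 is covered: preferential rate Free applies instead.
Duty = ¥94,668.64 × 0% = ¥0.00.
Line 3 (F-288, Belay, 1,922 units, ¥184,684.98):
Base rate for F-288 is 32%.
Origin Belay qualifies under the Seria–Belay agreement and F-288 is covered: preferential rate 24.5% applies instead.
The additional-duty order on F-288 targets Drenena, not Belay; it does not apply.
Duty = ¥184,684.98 × 24.5% = ¥45,247.82.
Total = ¥34,124.38 + ¥0.00 + ¥45,247.82 = ¥79,372.20.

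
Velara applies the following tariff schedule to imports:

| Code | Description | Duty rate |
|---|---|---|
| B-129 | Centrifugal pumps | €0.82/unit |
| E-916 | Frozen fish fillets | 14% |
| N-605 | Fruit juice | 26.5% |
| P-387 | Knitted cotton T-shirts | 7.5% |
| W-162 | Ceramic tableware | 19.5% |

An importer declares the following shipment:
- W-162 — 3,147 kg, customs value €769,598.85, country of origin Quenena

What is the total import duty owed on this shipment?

Line 1 (W-162, Quenena, 3,147 kg, €769,598.85):
Base rate for W-162 is 19.5%.
Duty = €769,598.85 × 19.5% = €150,071.78.

€150,071.78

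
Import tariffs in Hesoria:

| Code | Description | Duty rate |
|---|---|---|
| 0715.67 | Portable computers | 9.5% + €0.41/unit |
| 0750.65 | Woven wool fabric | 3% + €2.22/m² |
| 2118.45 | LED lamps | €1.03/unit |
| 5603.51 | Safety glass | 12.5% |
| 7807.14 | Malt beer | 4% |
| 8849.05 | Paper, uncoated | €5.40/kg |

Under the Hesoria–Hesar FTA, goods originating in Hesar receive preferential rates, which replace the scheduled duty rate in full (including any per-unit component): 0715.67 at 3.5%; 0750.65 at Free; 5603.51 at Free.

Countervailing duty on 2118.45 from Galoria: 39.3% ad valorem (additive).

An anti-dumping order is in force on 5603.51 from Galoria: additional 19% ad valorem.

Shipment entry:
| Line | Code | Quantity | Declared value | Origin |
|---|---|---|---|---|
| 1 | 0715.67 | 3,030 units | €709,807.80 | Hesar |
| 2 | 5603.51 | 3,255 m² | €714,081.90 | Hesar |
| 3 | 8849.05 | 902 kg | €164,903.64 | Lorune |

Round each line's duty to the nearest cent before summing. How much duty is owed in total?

€29,714.07

Line 1 (0715.67, Hesar, 3,030 units, €709,807.80):
Base rate for 0715.67 is 9.5% + €0.41/unit.
Origin Hesar qualifies under the Hesoria–Hesar agreement and 0715.67 is covered: preferential rate 3.5% applies instead.
Duty = €709,807.80 × 3.5% = €24,843.27.
Line 2 (5603.51, Hesar, 3,255 m², €714,081.90):
Base rate for 5603.51 is 12.5%.
Origin Hesar qualifies under the Hesoria–Hesar agreement and 5603.51 is covered: preferential rate Free applies instead.
The additional-duty order on 5603.51 targets Galoria, not Hesar; it does not apply.
Duty = €714,081.90 × 0% = €0.00.
Line 3 (8849.05, Lorune, 902 kg, €164,903.64):
Base rate for 8849.05 is €5.40/kg.
Duty = 902 × €5.40 = €4,870.80.
Total = €24,843.27 + €0.00 + €4,870.80 = €29,714.07.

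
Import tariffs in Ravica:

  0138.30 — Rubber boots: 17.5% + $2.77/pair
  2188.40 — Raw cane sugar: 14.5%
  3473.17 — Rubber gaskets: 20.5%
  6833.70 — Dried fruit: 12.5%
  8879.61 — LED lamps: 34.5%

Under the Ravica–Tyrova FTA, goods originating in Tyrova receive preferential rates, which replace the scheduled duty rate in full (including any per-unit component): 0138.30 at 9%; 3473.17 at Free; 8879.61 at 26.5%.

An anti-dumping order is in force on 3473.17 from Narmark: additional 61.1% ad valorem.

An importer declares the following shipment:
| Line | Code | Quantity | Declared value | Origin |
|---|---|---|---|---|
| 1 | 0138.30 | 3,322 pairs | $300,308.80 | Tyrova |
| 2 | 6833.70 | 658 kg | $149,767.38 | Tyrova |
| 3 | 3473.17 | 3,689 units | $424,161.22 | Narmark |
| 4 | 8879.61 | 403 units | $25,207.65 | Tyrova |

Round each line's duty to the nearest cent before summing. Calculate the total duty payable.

$398,544.30

Line 1 (0138.30, Tyrova, 3,322 pairs, $300,308.80):
Base rate for 0138.30 is 17.5% + $2.77/pair.
Origin Tyrova qualifies under the Ravica–Tyrova agreement and 0138.30 is covered: preferential rate 9% applies instead.
Duty = $300,308.80 × 9% = $27,027.79.
Line 2 (6833.70, Tyrova, 658 kg, $149,767.38):
Base rate for 6833.70 is 12.5%.
Origin Tyrova is the FTA partner but 6833.70 is not on the preference list; base rate stands.
Duty = $149,767.38 × 12.5% = $18,720.92.
Line 3 (3473.17, Narmark, 3,689 units, $424,161.22):
Base rate for 3473.17 is 20.5%.
3473.17 has an FTA preferential rate, but origin Narmark is not Tyrova; base rate stands.
Additional duty on 3473.17 from Narmark: +61.1%. Applied ad valorem rate: 20.5% + 61.1% = 81.6%.
Duty = $424,161.22 × 81.6% = $346,115.56.
Line 4 (8879.61, Tyrova, 403 units, $25,207.65):
Base rate for 8879.61 is 34.5%.
Origin Tyrova qualifies under the Ravica–Tyrova agreement and 8879.61 is covered: preferential rate 26.5% applies instead.
Duty = $25,207.65 × 26.5% = $6,680.03.
Total = $27,027.79 + $18,720.92 + $346,115.56 + $6,680.03 = $398,544.30.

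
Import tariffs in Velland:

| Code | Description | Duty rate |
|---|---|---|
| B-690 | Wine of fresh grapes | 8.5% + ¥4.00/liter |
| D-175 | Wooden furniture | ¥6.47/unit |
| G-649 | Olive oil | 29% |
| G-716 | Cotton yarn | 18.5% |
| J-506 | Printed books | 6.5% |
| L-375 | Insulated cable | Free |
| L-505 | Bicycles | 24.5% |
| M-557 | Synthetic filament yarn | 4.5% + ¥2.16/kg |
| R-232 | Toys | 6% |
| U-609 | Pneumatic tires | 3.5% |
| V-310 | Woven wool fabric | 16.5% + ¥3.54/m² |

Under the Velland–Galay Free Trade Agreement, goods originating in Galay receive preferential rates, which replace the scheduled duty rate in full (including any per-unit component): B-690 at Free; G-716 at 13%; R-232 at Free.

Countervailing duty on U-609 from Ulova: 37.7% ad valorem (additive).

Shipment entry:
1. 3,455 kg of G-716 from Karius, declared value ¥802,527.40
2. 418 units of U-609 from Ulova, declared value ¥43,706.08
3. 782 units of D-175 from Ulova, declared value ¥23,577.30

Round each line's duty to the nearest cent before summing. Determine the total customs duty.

¥171,534.01

Line 1 (G-716, Karius, 3,455 kg, ¥802,527.40):
Base rate for G-716 is 18.5%.
G-716 has an FTA preferential rate, but origin Karius is not Galay; base rate stands.
Duty = ¥802,527.40 × 18.5% = ¥148,467.57.
Line 2 (U-609, Ulova, 418 units, ¥43,706.08):
Base rate for U-609 is 3.5%.
Additional duty on U-609 from Ulova: +37.7%. Applied ad valorem rate: 3.5% + 37.7% = 41.2%.
Duty = ¥43,706.08 × 41.2% = ¥18,006.90.
Line 3 (D-175, Ulova, 782 units, ¥23,577.30):
Base rate for D-175 is ¥6.47/unit.
Duty = 782 × ¥6.47 = ¥5,059.54.
Total = ¥148,467.57 + ¥18,006.90 + ¥5,059.54 = ¥171,534.01.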